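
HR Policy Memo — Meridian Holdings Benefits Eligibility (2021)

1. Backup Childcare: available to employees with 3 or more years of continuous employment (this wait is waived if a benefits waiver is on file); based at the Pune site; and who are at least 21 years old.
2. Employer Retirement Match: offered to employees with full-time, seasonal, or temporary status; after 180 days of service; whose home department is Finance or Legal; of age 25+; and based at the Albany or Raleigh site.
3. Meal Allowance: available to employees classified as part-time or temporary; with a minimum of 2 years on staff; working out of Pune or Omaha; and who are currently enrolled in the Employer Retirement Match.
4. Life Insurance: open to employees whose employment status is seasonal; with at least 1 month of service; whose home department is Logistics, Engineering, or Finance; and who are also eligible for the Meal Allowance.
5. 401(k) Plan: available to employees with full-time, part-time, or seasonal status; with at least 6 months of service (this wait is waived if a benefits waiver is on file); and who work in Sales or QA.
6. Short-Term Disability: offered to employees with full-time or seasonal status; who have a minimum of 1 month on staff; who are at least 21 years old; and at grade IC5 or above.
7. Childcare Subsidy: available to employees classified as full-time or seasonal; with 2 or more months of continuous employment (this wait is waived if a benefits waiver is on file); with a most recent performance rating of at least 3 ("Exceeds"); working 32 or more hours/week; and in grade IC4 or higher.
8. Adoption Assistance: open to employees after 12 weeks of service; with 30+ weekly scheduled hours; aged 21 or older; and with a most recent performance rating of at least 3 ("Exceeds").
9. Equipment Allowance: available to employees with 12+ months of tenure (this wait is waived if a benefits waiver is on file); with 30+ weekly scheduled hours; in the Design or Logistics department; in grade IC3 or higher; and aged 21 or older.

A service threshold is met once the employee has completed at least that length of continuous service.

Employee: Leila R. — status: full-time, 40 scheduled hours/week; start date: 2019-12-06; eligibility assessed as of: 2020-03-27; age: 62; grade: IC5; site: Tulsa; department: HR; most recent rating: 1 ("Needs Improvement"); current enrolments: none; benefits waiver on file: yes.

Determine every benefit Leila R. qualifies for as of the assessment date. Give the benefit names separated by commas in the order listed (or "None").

Short-Term Disability

Service from 2019-12-06 to 2020-03-27: 112 days.
Backup Childcare — benefits waiver on file ✓; site Tulsa ✗ (not Pune) → not eligible.
Employer Retirement Match — status full-time ✓; service 112 days < 180 days ✗ → not eligible.
Meal Allowance — status full-time ✗ (requires part-time or temporary) → not eligible.
Life Insurance — status full-time ✗ (requires seasonal) → not eligible.
401(k) Plan — status full-time ✓; benefits waiver on file ✓; dept HR ✗ → not eligible.
Short-Term Disability — status full-time ✓; service 112 days ≥ 1 month (≈30 days) ✓; age 62 ≥ 21 ✓; grade IC5 ≥ IC5 ✓ → eligible.
Childcare Subsidy — status full-time ✓; benefits waiver on file ✓; rating 1 < 3 ✗ → not eligible.
Adoption Assistance — service 112 days ≥ 12 weeks (≈84 days) ✓; 40 hrs/wk ≥ 30 ✓; age 62 ≥ 21 ✓; rating 1 < 3 ✗ → not eligible.
Equipment Allowance — benefits waiver on file ✓; 40 hrs/wk ≥ 30 ✓; dept HR ✗ → not eligible.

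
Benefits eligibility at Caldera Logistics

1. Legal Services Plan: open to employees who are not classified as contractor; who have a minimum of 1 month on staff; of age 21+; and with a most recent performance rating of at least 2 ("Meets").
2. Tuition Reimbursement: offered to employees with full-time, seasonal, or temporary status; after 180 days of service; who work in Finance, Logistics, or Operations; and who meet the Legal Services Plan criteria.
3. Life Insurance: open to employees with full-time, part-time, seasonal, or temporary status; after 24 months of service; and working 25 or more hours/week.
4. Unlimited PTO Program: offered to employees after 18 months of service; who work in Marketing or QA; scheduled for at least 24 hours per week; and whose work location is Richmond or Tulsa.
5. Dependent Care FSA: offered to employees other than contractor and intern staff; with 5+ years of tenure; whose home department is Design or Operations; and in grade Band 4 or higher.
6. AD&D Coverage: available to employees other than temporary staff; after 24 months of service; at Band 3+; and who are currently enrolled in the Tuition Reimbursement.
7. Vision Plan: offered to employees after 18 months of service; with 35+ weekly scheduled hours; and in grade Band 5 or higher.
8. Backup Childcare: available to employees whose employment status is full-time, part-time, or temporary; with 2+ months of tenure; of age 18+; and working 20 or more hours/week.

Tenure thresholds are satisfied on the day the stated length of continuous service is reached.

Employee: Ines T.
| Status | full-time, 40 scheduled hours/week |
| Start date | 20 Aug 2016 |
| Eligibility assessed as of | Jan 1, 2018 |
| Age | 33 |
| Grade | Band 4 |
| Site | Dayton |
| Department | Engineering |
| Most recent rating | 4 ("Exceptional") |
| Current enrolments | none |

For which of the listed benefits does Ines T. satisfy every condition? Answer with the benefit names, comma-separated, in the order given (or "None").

Legal Services Plan, Backup Childcare

Service from 20 Aug 2016 to Jan 1, 2018: 499 days.
Legal Services Plan — status full-time ✓ (not excluded); service 499 days ≥ 1 month (≈30 days) ✓; age 33 ≥ 21 ✓; rating 4 ≥ 2 ✓ → eligible.
Tuition Reimbursement — status full-time ✓; service 499 days ≥ 180 days ✓; dept Engineering ✗ → not eligible.
Life Insurance — status full-time ✓; service 499 days < 24 months (≈720 days) ✗ → not eligible.
Unlimited PTO Program — service 499 days < 18 months (≈540 days) ✗ → not eligible.
Dependent Care FSA — status full-time ✓ (not excluded); service 499 days < 5 years (≈1825 days) ✗ → not eligible.
AD&D Coverage — status full-time ✓ (not excluded); service 499 days < 24 months (≈720 days) ✗ → not eligible.
Vision Plan — service 499 days < 18 months (≈540 days) ✗ → not eligible.
Backup Childcare — status full-time ✓; service 499 days ≥ 2 months (≈60 days) ✓; age 33 ≥ 18 ✓; 40 hrs/wk ≥ 20 ✓ → eligible.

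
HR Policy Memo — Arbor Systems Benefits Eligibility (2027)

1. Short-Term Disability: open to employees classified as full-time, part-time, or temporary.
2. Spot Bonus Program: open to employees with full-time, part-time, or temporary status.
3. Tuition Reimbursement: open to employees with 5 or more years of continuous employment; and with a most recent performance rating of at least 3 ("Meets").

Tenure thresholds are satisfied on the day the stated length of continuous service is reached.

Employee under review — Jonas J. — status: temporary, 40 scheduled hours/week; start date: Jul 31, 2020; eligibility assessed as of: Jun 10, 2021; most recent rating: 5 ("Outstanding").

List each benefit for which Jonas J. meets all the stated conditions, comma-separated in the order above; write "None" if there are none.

Short-Term Disability, Spot Bonus Program

Service from Jul 31, 2020 to Jun 10, 2021: 314 days.
Short-Term Disability — status temporary ✓ → eligible.
Spot Bonus Program — status temporary ✓ → eligible.
Tuition Reimbursement — service 314 days < 5 years (≈1825 days) ✗ → not eligible.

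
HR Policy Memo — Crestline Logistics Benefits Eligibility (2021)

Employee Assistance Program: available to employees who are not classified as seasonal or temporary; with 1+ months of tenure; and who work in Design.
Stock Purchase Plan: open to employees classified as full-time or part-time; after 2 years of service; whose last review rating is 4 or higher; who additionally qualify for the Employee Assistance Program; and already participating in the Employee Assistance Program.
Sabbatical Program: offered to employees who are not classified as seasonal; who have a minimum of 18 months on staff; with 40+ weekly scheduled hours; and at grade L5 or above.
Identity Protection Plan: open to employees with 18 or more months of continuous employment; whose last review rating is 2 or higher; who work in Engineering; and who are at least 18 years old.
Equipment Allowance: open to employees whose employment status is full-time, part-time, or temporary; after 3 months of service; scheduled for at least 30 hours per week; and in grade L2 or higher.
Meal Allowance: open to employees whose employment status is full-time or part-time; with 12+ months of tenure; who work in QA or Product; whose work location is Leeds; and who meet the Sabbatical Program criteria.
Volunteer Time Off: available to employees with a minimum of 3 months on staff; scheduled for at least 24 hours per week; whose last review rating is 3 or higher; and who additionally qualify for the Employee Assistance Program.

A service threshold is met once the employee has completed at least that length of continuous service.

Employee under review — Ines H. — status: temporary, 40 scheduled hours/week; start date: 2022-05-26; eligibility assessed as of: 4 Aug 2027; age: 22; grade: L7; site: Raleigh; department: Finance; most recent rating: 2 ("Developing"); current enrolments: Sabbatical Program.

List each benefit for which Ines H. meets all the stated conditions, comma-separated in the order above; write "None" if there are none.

Sabbatical Program, Equipment Allowance

Service from 2022-05-26 to 4 Aug 2027: 1896 days.
Employee Assistance Program — status temporary ✗ (excluded) → not eligible.
Stock Purchase Plan — status temporary ✗ (requires full-time or part-time) → not eligible.
Sabbatical Program — status temporary ✓ (not excluded); service 1896 days ≥ 18 months (≈540 days) ✓; 40 hrs/wk ≥ 40 ✓; grade L7 ≥ L5 ✓ → eligible.
Identity Protection Plan — service 1896 days ≥ 18 months (≈540 days) ✓; rating 2 ≥ 2 ✓; dept Finance ✗ → not eligible.
Equipment Allowance — status temporary ✓; service 1896 days ≥ 3 months (≈90 days) ✓; 40 hrs/wk ≥ 30 ✓; grade L7 ≥ L2 ✓ → eligible.
Meal Allowance — status temporary ✗ (requires full-time or part-time) → not eligible.
Volunteer Time Off — service 1896 days ≥ 3 months (≈90 days) ✓; 40 hrs/wk ≥ 24 ✓; rating 2 < 3 ✗ → not eligible.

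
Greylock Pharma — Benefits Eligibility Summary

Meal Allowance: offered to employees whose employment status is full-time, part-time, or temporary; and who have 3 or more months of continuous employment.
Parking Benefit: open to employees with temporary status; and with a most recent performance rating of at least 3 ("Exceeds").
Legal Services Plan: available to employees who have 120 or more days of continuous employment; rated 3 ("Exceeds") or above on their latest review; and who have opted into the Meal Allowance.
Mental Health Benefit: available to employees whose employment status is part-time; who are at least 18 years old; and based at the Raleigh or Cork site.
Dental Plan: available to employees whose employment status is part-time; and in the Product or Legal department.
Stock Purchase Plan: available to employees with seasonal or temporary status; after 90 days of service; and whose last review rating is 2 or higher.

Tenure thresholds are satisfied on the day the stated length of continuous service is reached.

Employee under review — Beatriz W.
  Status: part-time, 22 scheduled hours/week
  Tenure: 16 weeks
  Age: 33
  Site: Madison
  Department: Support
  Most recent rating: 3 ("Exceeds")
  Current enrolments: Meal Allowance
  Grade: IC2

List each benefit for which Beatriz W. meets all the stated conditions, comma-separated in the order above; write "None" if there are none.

Meal Allowance — status part-time ✓; service 16 weeks ≥ 3 months (≈90 days) ✓ → eligible.
Parking Benefit — status part-time ✗ (requires temporary) → not eligible.
Legal Services Plan — service 16 weeks < 120 days ✗ → not eligible.
Mental Health Benefit — status part-time ✓; age 33 ≥ 18 ✓; site Madison ✗ (not Raleigh or Cork) → not eligible.
Dental Plan — status part-time ✓; dept Support ✗ → not eligible.
Stock Purchase Plan — status part-time ✗ (requires seasonal or temporary) → not eligible.

Meal Allowance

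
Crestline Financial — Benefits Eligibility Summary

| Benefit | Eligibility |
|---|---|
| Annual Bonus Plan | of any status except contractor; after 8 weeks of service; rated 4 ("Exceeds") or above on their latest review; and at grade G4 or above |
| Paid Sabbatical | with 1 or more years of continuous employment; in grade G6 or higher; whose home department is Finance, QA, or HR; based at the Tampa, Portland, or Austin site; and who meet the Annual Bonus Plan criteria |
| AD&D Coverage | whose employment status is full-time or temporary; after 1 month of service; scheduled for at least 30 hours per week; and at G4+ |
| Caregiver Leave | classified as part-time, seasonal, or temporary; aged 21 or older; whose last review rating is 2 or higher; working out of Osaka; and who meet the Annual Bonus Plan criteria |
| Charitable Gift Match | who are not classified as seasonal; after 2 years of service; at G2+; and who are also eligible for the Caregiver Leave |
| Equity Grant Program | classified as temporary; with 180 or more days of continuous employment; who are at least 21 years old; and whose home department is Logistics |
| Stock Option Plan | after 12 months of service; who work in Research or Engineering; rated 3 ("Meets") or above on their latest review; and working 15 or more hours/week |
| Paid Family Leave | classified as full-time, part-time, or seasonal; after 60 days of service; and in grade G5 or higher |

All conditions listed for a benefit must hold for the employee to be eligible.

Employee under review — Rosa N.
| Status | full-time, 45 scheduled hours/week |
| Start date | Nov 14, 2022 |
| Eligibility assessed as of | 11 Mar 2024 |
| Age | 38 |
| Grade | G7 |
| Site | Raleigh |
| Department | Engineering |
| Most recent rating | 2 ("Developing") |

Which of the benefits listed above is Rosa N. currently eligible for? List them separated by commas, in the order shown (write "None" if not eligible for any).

Service from Nov 14, 2022 to 11 Mar 2024: 483 days.
Annual Bonus Plan — status full-time ✓ (not excluded); service 483 days ≥ 8 weeks (≈56 days) ✓; rating 2 < 4 ✗ → not eligible.
Paid Sabbatical — service 483 days ≥ 1 year (≈365 days) ✓; grade G7 ≥ G6 ✓; dept Engineering ✗ → not eligible.
AD&D Coverage — status full-time ✓; service 483 days ≥ 1 month (≈30 days) ✓; 45 hrs/wk ≥ 30 ✓; grade G7 ≥ G4 ✓ → eligible.
Caregiver Leave — status full-time ✗ (requires part-time, seasonal, or temporary) → not eligible.
Charitable Gift Match — status full-time ✓ (not excluded); service 483 days < 2 years (≈730 days) ✗ → not eligible.
Equity Grant Program — status full-time ✗ (requires temporary) → not eligible.
Stock Option Plan — service 483 days ≥ 12 months (≈360 days) ✓; dept Engineering ✓; rating 2 < 3 ✗ → not eligible.
Paid Family Leave — status full-time ✓; service 483 days ≥ 60 days ✓; grade G7 ≥ G5 ✓ → eligible.

AD&D Coverage, Paid Family Leave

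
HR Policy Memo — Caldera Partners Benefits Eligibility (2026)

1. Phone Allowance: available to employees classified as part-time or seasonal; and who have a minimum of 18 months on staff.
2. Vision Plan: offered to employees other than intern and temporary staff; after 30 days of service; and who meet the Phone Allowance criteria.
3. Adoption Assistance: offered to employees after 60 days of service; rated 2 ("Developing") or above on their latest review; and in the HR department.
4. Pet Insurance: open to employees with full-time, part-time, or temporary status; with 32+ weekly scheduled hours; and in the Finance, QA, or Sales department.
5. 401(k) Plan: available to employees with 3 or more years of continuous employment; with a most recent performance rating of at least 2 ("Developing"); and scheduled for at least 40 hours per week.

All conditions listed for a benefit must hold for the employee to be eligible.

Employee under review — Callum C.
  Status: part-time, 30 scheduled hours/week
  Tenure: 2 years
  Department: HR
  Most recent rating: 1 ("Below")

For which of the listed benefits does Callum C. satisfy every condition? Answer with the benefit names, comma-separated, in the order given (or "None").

Phone Allowance, Vision Plan

Phone Allowance — status part-time ✓; service 2 years ≥ 18 months (≈540 days) ✓ → eligible.
Vision Plan — status part-time ✓ (not excluded); service 2 years ≥ 30 days ✓; eligible for Phone Allowance ✓ → eligible.
Adoption Assistance — service 2 years ≥ 60 days ✓; rating 1 < 2 ✗ → not eligible.
Pet Insurance — status part-time ✓; 30 hrs/wk < 32 ✗ → not eligible.
401(k) Plan — service 2 years < 3 years ✗ → not eligible.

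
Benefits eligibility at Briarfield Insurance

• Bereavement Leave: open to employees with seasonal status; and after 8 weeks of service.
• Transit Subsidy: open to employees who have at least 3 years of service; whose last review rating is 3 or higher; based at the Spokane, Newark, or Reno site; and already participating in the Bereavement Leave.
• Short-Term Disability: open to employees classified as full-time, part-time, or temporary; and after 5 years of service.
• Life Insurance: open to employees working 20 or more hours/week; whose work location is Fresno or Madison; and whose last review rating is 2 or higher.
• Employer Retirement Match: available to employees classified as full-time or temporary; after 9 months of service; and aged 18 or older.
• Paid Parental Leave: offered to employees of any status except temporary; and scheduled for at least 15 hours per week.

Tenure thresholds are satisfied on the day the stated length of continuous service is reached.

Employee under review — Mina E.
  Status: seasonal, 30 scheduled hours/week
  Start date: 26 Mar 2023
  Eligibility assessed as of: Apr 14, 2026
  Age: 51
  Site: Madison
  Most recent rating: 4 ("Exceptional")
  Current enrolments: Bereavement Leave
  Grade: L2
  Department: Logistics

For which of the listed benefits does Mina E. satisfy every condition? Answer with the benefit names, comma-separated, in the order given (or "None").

Service from 26 Mar 2023 to Apr 14, 2026: 1115 days.
Bereavement Leave — status seasonal ✓; service 1115 days ≥ 8 weeks (≈56 days) ✓ → eligible.
Transit Subsidy — service 1115 days ≥ 3 years (≈1095 days) ✓; rating 4 ≥ 3 ✓; site Madison ✗ (not Spokane, Newark, or Reno) → not eligible.
Short-Term Disability — status seasonal ✗ (requires full-time, part-time, or temporary) → not eligible.
Life Insurance — 30 hrs/wk ≥ 20 ✓; site Madison ✓; rating 4 ≥ 2 ✓ → eligible.
Employer Retirement Match — status seasonal ✗ (requires full-time or temporary) → not eligible.
Paid Parental Leave — status seasonal ✓ (not excluded); 30 hrs/wk ≥ 15 ✓ → eligible.

Bereavement Leave, Life Insurance, Paid Parental Leave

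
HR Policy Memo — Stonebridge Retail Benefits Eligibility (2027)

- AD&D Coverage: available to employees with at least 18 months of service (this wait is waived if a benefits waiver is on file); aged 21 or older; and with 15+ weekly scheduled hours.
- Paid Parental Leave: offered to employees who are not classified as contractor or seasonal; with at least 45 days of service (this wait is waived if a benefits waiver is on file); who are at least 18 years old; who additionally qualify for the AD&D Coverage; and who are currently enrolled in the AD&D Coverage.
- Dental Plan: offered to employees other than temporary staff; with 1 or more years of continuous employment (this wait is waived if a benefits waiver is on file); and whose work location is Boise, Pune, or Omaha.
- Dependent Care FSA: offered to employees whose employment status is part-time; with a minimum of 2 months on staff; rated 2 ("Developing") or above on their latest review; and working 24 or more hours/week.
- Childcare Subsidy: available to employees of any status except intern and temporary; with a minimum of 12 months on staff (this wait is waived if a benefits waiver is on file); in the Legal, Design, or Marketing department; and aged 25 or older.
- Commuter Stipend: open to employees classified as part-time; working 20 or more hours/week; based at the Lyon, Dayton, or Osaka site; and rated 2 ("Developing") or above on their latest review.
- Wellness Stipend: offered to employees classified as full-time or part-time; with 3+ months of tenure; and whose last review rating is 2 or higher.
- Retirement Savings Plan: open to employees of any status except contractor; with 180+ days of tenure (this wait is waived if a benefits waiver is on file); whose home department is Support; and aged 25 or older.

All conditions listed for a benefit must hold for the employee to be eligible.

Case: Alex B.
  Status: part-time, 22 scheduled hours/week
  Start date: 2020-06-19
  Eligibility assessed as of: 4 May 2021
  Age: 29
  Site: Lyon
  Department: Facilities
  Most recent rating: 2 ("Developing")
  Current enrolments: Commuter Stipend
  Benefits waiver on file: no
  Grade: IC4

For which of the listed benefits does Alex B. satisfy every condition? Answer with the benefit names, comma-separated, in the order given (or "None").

Service from 2020-06-19 to 4 May 2021: 319 days.
AD&D Coverage — no waiver, service 319 days < 18 months (≈540 days) ✗ → not eligible.
Paid Parental Leave — status part-time ✓ (not excluded); no waiver, service 319 days ≥ 45 days ✓; age 29 ≥ 18 ✓; not eligible for AD&D Coverage ✗ → not eligible.
Dental Plan — status part-time ✓ (not excluded); no waiver, service 319 days < 1 year (≈365 days) ✗ → not eligible.
Dependent Care FSA — status part-time ✓; service 319 days ≥ 2 months (≈60 days) ✓; rating 2 ≥ 2 ✓; 22 hrs/wk < 24 ✗ → not eligible.
Childcare Subsidy — status part-time ✓ (not excluded); no waiver, service 319 days < 12 months (≈360 days) ✗ → not eligible.
Commuter Stipend — status part-time ✓; 22 hrs/wk ≥ 20 ✓; site Lyon ✓; rating 2 ≥ 2 ✓ → eligible.
Wellness Stipend — status part-time ✓; service 319 days ≥ 3 months (≈90 days) ✓; rating 2 ≥ 2 ✓ → eligible.
Retirement Savings Plan — status part-time ✓ (not excluded); no waiver, service 319 days ≥ 180 days ✓; dept Facilities ✗ → not eligible.

Commuter Stipend, Wellness Stipend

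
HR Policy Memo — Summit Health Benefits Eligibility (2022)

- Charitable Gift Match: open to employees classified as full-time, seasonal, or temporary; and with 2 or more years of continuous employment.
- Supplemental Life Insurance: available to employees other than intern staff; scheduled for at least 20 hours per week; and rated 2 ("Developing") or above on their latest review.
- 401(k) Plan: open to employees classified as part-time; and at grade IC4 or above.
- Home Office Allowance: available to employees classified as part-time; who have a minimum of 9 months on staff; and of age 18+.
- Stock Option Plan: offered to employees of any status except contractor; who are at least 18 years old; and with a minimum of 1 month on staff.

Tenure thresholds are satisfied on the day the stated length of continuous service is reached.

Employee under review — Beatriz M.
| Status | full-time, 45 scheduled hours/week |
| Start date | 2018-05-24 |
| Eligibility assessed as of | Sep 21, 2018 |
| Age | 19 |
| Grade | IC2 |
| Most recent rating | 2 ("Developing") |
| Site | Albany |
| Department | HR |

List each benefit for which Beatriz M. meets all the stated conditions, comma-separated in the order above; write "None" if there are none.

Service from 2018-05-24 to Sep 21, 2018: 120 days.
Charitable Gift Match — status full-time ✓; service 120 days < 2 years (≈730 days) ✗ → not eligible.
Supplemental Life Insurance — status full-time ✓ (not excluded); 45 hrs/wk ≥ 20 ✓; rating 2 ≥ 2 ✓ → eligible.
401(k) Plan — status full-time ✗ (requires part-time) → not eligible.
Home Office Allowance — status full-time ✗ (requires part-time) → not eligible.
Stock Option Plan — status full-time ✓ (not excluded); age 19 ≥ 18 ✓; service 120 days ≥ 1 month (≈30 days) ✓ → eligible.

Supplemental Life Insurance, Stock Option Plan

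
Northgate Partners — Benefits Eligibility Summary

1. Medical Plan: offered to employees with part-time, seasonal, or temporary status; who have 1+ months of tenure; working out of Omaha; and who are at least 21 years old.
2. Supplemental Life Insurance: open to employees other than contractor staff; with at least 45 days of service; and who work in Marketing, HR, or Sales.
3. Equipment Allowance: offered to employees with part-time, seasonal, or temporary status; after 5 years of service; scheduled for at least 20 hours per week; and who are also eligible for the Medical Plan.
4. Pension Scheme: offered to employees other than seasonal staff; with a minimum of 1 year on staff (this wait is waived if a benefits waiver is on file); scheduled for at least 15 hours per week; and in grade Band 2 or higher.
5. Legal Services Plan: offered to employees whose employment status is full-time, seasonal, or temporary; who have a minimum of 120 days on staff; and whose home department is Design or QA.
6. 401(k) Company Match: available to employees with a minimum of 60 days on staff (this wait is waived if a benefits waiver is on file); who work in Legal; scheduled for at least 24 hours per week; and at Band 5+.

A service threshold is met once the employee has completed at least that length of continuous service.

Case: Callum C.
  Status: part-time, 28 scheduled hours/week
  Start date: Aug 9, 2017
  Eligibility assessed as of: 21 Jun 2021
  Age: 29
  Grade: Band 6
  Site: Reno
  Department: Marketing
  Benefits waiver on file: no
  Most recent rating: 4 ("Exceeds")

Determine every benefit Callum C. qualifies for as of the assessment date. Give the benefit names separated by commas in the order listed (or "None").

Supplemental Life Insurance, Pension Scheme

Service from Aug 9, 2017 to 21 Jun 2021: 1412 days.
Medical Plan — status part-time ✓; service 1412 days ≥ 1 month (≈30 days) ✓; site Reno ✗ (not Omaha) → not eligible.
Supplemental Life Insurance — status part-time ✓ (not excluded); service 1412 days ≥ 45 days ✓; dept Marketing ✓ → eligible.
Equipment Allowance — status part-time ✓; service 1412 days < 5 years (≈1825 days) ✗ → not eligible.
Pension Scheme — status part-time ✓ (not excluded); no waiver, service 1412 days ≥ 1 year (≈365 days) ✓; 28 hrs/wk ≥ 15 ✓; grade Band 6 ≥ Band 2 ✓ → eligible.
Legal Services Plan — status part-time ✗ (requires full-time, seasonal, or temporary) → not eligible.
401(k) Company Match — no waiver, service 1412 days ≥ 60 days ✓; dept Marketing ✗ → not eligible.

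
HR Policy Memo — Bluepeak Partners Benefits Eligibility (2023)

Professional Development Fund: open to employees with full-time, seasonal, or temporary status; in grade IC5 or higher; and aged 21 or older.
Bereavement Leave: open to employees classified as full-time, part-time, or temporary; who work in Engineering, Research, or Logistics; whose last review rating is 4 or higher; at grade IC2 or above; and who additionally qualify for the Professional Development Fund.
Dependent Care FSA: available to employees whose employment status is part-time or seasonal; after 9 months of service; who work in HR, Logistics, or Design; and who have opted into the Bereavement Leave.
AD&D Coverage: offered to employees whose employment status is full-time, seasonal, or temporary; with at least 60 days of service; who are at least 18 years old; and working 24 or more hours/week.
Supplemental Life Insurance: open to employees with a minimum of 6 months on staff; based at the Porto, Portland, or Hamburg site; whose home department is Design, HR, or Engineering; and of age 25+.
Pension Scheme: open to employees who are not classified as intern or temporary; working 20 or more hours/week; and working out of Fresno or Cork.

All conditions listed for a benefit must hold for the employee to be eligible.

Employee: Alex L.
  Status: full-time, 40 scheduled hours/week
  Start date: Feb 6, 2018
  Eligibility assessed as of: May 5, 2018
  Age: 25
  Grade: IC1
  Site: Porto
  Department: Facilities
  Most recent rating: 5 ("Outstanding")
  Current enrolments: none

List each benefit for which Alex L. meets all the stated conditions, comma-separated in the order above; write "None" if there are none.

Service from Feb 6, 2018 to May 5, 2018: 88 days.
Professional Development Fund — status full-time ✓; grade IC1 < IC5 ✗ → not eligible.
Bereavement Leave — status full-time ✓; dept Facilities ✗ → not eligible.
Dependent Care FSA — status full-time ✗ (requires part-time or seasonal) → not eligible.
AD&D Coverage — status full-time ✓; service 88 days ≥ 60 days ✓; age 25 ≥ 18 ✓; 40 hrs/wk ≥ 24 ✓ → eligible.
Supplemental Life Insurance — service 88 days < 6 months (≈180 days) ✗ → not eligible.
Pension Scheme — status full-time ✓ (not excluded); 40 hrs/wk ≥ 20 ✓; site Porto ✗ (not Fresno or Cork) → not eligible.

AD&D Coverage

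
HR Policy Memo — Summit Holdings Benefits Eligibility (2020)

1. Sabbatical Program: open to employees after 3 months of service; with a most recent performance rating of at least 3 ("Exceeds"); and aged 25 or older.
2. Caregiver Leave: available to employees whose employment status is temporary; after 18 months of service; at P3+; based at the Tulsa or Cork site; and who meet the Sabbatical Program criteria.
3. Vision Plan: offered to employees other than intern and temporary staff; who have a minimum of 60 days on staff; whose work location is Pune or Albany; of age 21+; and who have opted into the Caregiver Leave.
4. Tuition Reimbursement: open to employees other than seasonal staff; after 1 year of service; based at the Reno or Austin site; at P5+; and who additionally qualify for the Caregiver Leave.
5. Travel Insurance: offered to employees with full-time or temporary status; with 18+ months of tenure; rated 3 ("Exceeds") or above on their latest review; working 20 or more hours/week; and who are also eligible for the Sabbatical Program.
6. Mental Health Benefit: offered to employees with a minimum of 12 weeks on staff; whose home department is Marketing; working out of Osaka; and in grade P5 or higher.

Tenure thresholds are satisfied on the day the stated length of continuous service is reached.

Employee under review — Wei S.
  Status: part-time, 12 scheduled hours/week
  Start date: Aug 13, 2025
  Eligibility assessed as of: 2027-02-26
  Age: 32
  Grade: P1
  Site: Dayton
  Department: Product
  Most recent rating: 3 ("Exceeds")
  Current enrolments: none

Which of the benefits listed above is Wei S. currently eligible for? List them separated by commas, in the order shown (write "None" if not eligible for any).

Sabbatical Program

Service from Aug 13, 2025 to 2027-02-26: 562 days.
Sabbatical Program — service 562 days ≥ 3 months (≈90 days) ✓; rating 3 ≥ 3 ✓; age 32 ≥ 25 ✓ → eligible.
Caregiver Leave — status part-time ✗ (requires temporary) → not eligible.
Vision Plan — status part-time ✓ (not excluded); service 562 days ≥ 60 days ✓; site Dayton ✗ (not Pune or Albany) → not eligible.
Tuition Reimbursement — status part-time ✓ (not excluded); service 562 days ≥ 1 year (≈365 days) ✓; site Dayton ✗ (not Reno or Austin) → not eligible.
Travel Insurance — status part-time ✗ (requires full-time or temporary) → not eligible.
Mental Health Benefit — service 562 days ≥ 12 weeks (≈84 days) ✓; dept Product ✗ → not eligible.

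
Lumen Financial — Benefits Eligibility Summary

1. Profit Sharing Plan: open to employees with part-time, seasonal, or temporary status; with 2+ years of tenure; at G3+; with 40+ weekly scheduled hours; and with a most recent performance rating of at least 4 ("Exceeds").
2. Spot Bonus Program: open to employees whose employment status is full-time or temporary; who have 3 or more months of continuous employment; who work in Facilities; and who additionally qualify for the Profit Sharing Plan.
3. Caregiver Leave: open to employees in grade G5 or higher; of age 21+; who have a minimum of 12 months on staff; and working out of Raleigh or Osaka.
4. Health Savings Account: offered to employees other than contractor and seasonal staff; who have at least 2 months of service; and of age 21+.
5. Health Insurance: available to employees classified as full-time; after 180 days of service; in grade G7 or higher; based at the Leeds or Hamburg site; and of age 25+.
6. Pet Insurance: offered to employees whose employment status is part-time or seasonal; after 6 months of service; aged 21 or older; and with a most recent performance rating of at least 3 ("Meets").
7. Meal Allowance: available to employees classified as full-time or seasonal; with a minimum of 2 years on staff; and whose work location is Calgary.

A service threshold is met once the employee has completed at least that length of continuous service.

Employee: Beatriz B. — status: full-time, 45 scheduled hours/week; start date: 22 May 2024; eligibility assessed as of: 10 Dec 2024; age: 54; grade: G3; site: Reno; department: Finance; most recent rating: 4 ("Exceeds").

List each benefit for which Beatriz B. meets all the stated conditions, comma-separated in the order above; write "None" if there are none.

Service from 22 May 2024 to 10 Dec 2024: 202 days.
Profit Sharing Plan — status full-time ✗ (requires part-time, seasonal, or temporary) → not eligible.
Spot Bonus Program — status full-time ✓; service 202 days ≥ 3 months (≈90 days) ✓; dept Finance ✗ → not eligible.
Caregiver Leave — grade G3 < G5 ✗ → not eligible.
Health Savings Account — status full-time ✓ (not excluded); service 202 days ≥ 2 months (≈60 days) ✓; age 54 ≥ 21 ✓ → eligible.
Health Insurance — status full-time ✓; service 202 days ≥ 180 days ✓; grade G3 < G7 ✗ → not eligible.
Pet Insurance — status full-time ✗ (requires part-time or seasonal) → not eligible.
Meal Allowance — status full-time ✓; service 202 days < 2 years (≈730 days) ✗ → not eligible.

Health Savings Account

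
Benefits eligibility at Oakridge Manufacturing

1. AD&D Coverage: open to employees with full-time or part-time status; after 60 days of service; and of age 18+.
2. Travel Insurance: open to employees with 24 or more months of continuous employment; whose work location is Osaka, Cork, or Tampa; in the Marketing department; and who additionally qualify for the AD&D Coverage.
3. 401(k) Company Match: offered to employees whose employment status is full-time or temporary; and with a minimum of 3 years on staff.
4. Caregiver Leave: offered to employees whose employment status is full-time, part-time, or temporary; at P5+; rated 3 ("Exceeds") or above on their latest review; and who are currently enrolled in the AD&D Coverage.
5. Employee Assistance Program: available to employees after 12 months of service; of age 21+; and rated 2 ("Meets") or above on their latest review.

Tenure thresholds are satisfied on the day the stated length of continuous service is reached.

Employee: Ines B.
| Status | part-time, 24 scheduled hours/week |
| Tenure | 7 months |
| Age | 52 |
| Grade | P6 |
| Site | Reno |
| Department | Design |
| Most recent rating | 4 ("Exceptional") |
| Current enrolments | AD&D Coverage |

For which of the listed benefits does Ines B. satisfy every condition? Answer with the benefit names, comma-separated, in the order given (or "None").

AD&D Coverage, Caregiver Leave

AD&D Coverage — status part-time ✓; service 7 months ≥ 60 days ✓; age 52 ≥ 18 ✓ → eligible.
Travel Insurance — service 7 months < 24 months ✗ → not eligible.
401(k) Company Match — status part-time ✗ (requires full-time or temporary) → not eligible.
Caregiver Leave — status part-time ✓; grade P6 ≥ P5 ✓; rating 4 ≥ 3 ✓; enrolled in AD&D Coverage ✓ → eligible.
Employee Assistance Program — service 7 months < 12 months ✗ → not eligible.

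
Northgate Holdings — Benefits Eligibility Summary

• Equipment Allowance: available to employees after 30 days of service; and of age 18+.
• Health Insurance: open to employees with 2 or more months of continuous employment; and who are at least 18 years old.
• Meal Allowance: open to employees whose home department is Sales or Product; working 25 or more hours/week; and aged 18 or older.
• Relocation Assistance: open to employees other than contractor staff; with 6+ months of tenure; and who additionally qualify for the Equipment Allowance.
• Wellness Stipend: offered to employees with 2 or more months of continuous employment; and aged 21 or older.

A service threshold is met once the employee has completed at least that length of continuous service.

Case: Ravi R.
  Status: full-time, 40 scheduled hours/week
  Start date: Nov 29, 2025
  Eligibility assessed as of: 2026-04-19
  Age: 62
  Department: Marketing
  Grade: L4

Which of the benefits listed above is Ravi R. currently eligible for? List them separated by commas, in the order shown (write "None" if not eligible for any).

Equipment Allowance, Health Insurance, Wellness Stipend

Service from Nov 29, 2025 to 2026-04-19: 141 days.
Equipment Allowance — service 141 days ≥ 30 days ✓; age 62 ≥ 18 ✓ → eligible.
Health Insurance — service 141 days ≥ 2 months (≈60 days) ✓; age 62 ≥ 18 ✓ → eligible.
Meal Allowance — dept Marketing ✗ → not eligible.
Relocation Assistance — status full-time ✓ (not excluded); service 141 days < 6 months (≈180 days) ✗ → not eligible.
Wellness Stipend — service 141 days ≥ 2 months (≈60 days) ✓; age 62 ≥ 21 ✓ → eligible.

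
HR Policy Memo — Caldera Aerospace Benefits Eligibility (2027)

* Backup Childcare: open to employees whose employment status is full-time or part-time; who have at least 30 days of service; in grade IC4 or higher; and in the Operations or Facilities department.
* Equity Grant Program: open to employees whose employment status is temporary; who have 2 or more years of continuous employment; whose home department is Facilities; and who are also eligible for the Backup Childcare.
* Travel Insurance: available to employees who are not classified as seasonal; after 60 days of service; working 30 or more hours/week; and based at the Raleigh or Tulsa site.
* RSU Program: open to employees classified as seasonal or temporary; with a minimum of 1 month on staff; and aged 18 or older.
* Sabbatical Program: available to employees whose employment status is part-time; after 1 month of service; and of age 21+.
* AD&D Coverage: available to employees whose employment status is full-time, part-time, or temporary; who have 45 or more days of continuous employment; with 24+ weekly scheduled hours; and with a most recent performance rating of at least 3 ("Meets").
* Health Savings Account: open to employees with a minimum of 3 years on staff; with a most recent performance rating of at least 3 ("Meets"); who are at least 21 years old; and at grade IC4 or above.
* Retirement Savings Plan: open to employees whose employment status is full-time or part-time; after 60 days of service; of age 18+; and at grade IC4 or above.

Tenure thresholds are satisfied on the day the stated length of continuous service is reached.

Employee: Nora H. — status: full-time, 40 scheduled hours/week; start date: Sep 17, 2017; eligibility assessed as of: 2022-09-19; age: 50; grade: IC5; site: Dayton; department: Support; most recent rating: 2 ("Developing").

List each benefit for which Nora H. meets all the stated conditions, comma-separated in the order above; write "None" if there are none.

Retirement Savings Plan

Service from Sep 17, 2017 to 2022-09-19: 1828 days.
Backup Childcare — status full-time ✓; service 1828 days ≥ 30 days ✓; grade IC5 ≥ IC4 ✓; dept Support ✗ → not eligible.
Equity Grant Program — status full-time ✗ (requires temporary) → not eligible.
Travel Insurance — status full-time ✓ (not excluded); service 1828 days ≥ 60 days ✓; 40 hrs/wk ≥ 30 ✓; site Dayton ✗ (not Raleigh or Tulsa) → not eligible.
RSU Program — status full-time ✗ (requires seasonal or temporary) → not eligible.
Sabbatical Program — status full-time ✗ (requires part-time) → not eligible.
AD&D Coverage — status full-time ✓; service 1828 days ≥ 45 days ✓; 40 hrs/wk ≥ 24 ✓; rating 2 < 3 ✗ → not eligible.
Health Savings Account — service 1828 days ≥ 3 years (≈1095 days) ✓; rating 2 < 3 ✗ → not eligible.
Retirement Savings Plan — status full-time ✓; service 1828 days ≥ 60 days ✓; age 50 ≥ 18 ✓; grade IC5 ≥ IC4 ✓ → eligible.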